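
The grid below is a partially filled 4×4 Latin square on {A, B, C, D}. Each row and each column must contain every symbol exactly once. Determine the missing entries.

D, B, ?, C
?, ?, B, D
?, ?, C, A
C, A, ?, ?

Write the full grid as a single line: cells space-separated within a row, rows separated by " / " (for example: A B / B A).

D B A C / A C B D / B D C A / C A D B

(r1,c3) = A
(r2,c1) = A
(r2,c2) = C
(r3,c1) = B
(r3,c2) = D
(r4,c3) = D
(r4,c4) = B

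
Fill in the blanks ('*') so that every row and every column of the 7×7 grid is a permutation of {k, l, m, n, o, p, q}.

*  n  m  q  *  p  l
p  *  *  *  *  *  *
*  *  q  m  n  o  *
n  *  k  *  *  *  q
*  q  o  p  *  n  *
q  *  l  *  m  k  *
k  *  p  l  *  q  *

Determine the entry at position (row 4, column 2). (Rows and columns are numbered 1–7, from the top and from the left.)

l

(r1,c1) = o
(r1,c5) = k
(r2,c3) = n
(r3,c1) = l
(r4,c4) = o
(r5,c1) = m
(r5,c5) = l
(r5,c7) = k
(r6,c4) = n
(r7,c5) = o
(r2,c4) = k
(r2,c5) = q
(r3,c7) = p
(r4,c5) = p
(r6,c7) = o
(r7,c2) = m
(r7,c7) = n
(r2,c7) = m
(r3,c2) = k
(r4,c2) = l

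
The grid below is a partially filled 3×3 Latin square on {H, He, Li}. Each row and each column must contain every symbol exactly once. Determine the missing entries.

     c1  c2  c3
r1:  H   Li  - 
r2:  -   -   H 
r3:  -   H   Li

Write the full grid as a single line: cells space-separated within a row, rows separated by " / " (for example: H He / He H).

H Li He / Li He H / He H Li

(r1,c3) = He
(r2,c2) = He
(r3,c1) = He
(r2,c1) = Li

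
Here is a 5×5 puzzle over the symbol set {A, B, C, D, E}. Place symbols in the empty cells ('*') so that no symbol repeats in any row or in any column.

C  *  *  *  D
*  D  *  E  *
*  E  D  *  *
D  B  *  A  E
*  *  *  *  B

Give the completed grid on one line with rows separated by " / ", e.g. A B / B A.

C A E B D / A D B E C / B E D C A / D B C A E / E C A D B

(r1,c2) = A
(r1,c4) = B
(r3,c4) = C
(r3,c5) = A
(r4,c3) = C
(r5,c2) = C
(r5,c4) = D
(r1,c3) = E
(r2,c5) = C
(r3,c1) = B
(r5,c3) = A
(r2,c1) = A
(r2,c3) = B
(r5,c1) = E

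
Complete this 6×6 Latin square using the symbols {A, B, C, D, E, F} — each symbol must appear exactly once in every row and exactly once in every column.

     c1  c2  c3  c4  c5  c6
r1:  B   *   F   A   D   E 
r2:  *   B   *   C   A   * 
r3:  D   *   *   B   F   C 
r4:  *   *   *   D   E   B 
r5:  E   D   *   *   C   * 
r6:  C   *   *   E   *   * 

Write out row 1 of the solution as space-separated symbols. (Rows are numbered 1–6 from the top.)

B C F A D E

At row 1, column 2: row 1 has {A,B,D,E,F}; column 2 has {B,D}; that leaves C.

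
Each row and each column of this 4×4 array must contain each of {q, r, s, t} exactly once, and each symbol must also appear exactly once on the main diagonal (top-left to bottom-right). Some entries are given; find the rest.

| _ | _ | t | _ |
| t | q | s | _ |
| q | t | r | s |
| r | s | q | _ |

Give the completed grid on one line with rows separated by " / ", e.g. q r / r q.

s r t q / t q s r / q t r s / r s q t

(r1,c1) = s
(r1,c2) = r
(r1,c4) = q
(r2,c4) = r
(r4,c4) = t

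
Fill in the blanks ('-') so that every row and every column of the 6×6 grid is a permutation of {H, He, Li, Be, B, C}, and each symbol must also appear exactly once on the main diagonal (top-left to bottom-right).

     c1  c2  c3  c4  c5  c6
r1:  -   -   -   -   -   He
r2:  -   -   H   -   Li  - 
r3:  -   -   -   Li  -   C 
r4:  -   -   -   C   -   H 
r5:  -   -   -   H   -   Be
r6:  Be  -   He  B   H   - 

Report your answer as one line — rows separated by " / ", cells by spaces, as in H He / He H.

H B Li Be C He / C Be H He Li B / He H B Li Be C / Li He Be C B H / B Li C H He Be / Be C He B H Li

At row 1, column 4: row 1 has {He}; column 4 has {H,Li,B,C}; that leaves Be.
At row 2, column 4: row 2 has {H,Li}; column 4 has {H,Li,Be,B,C}; that leaves He.
At row 2, column 6: row 2 has {H,He,Li}; column 6 has {H,He,Be,C}; that leaves B.
At row 6, column 6: row 6 has {H,He,Be,B}; column 6 has {H,He,Be,B,C}; the diagonal has {C}; that leaves Li.
At row 2, column 1: row 2 has {H,He,Li,B}; column 1 has {Be}; that leaves C.
At row 2, column 2: row 2 has {H,He,Li,B,C}; column 2 is empty so far; the diagonal has {Li,C}; that leaves Be.
At row 3, column 3: row 3 has {Li,C}; column 3 has {H,He}; the diagonal has {Li,Be,C}; that leaves B.
At row 5, column 5: row 5 has {H,Be}; column 5 has {H,Li}; the diagonal has {Li,Be,B,C}; that leaves He.
At row 6, column 2: row 6 has {H,He,Li,Be,B}; column 2 has {Be}; that leaves C.
At row 1, column 1: row 1 has {He,Be}; column 1 has {Be,C}; the diagonal has {He,Li,Be,B,C}; that leaves H.
At row 3, column 1: row 3 has {Li,B,C}; column 1 has {H,Be,C}; that leaves He.
At row 3, column 2: row 3 has {He,Li,B,C}; column 2 has {Be,C}; that leaves H.
At row 3, column 5: row 3 has {H,He,Li,B,C}; column 5 has {H,He,Li}; that leaves Be.
At row 4, column 5: row 4 has {H,C}; column 5 has {H,He,Li,Be}; that leaves B.
At row 1, column 5: row 1 has {H,He,Be}; column 5 has {H,He,Li,Be,B}; that leaves C.
At row 4, column 1: row 4 has {H,B,C}; column 1 has {H,He,Be,C}; that leaves Li.
At row 4, column 2: row 4 has {H,Li,B,C}; column 2 has {H,Be,C}; that leaves He.
At row 4, column 3: row 4 has {H,He,Li,B,C}; column 3 has {H,He,B}; that leaves Be.
At row 5, column 1: row 5 has {H,He,Be}; column 1 has {H,He,Li,Be,C}; that leaves B.
At row 5, column 2: row 5 has {H,He,Be,B}; column 2 has {H,He,Be,C}; that leaves Li.
At row 5, column 3: row 5 has {H,He,Li,Be,B}; column 3 has {H,He,Be,B}; that leaves C.
At row 1, column 2: row 1 has {H,He,Be,C}; column 2 has {H,He,Li,Be,C}; that leaves B.
At row 1, column 3: row 1 has {H,He,Be,B,C}; column 3 has {H,He,Be,B,C}; that leaves Li.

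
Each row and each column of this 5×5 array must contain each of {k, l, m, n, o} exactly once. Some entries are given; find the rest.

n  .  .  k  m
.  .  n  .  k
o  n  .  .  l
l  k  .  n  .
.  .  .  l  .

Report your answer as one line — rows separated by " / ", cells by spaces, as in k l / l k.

n o l k m / m l n o k / o n k m l / l k m n o / k m o l n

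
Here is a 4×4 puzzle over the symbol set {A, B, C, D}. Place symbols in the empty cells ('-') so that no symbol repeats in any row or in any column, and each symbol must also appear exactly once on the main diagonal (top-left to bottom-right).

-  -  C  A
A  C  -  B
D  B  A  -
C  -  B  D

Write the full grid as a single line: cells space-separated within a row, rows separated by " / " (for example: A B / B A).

B D C A / A C D B / D B A C / C A B D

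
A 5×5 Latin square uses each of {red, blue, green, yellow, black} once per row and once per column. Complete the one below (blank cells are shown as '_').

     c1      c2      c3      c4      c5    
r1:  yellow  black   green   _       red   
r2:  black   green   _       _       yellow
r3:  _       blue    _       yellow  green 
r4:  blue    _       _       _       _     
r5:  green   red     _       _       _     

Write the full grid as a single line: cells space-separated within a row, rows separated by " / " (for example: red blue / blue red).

yellow black green blue red / black green blue red yellow / red blue black yellow green / blue yellow red green black / green red yellow black blue

(r1,c4) = blue
(r2,c4) = red
(r3,c1) = red
(r3,c3) = black
(r4,c2) = yellow
(r4,c3) = red
(r4,c5) = black
(r5,c4) = black
(r5,c5) = blue
(r2,c3) = blue
(r4,c4) = green
(r5,c3) = yellow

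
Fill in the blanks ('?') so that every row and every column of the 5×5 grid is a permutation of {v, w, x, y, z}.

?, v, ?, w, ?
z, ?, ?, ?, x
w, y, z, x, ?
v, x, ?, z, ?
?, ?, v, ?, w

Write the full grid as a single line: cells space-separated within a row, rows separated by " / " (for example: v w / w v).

(r2,c2) = w
(r2,c3) = y
(r2,c4) = v
(r3,c5) = v
(r4,c3) = w
(r4,c5) = y
(r5,c2) = z
(r5,c4) = y
(r1,c3) = x
(r1,c5) = z
(r5,c1) = x
(r1,c1) = y

y v x w z / z w y v x / w y z x v / v x w z y / x z v y w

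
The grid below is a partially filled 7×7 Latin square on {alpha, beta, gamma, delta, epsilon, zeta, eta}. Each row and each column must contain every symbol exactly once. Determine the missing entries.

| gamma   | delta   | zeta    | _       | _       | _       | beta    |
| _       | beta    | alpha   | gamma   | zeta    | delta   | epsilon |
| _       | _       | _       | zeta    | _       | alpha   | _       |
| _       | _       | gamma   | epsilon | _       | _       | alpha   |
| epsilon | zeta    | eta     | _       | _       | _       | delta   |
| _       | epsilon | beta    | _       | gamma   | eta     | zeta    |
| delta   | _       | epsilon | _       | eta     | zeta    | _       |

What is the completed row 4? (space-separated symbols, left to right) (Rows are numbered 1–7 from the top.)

zeta eta gamma epsilon delta beta alpha

row 1 has {beta,gamma,delta,zeta}; column 6 has {alpha,delta,zeta,eta} — only epsilon is left for (r1,c6).
row 2 has {alpha,beta,gamma,delta,epsilon,zeta}; column 1 has {gamma,delta,epsilon} — only eta is left for (r2,c1).
row 3 has {alpha,zeta}; column 1 has {gamma,delta,epsilon,eta} — only beta is left for (r3,c1).
row 3 has {alpha,beta,zeta}; column 3 has {alpha,beta,gamma,epsilon,zeta,eta} — only delta is left for (r3,c3).
row 3 has {alpha,beta,delta,zeta}; column 5 has {gamma,zeta,eta} — only epsilon is left for (r3,c5).
row 4 has {alpha,gamma,epsilon}; column 1 has {beta,gamma,delta,epsilon,eta} — only zeta is left for (r4,c1).
row 4 has {alpha,gamma,epsilon,zeta}; column 2 has {beta,delta,epsilon,zeta} — only eta is left for (r4,c2).
row 4 has {alpha,gamma,epsilon,zeta,eta}; column 6 has {alpha,delta,epsilon,zeta,eta} — only beta is left for (r4,c6).
row 5 has {delta,epsilon,zeta,eta}; column 6 has {alpha,beta,delta,epsilon,zeta,eta} — only gamma is left for (r5,c6).
row 6 has {beta,gamma,epsilon,zeta,eta}; column 1 has {beta,gamma,delta,epsilon,zeta,eta} — only alpha is left for (r6,c1).
row 6 has {alpha,beta,gamma,epsilon,zeta,eta}; column 4 has {gamma,epsilon,zeta} — only delta is left for (r6,c4).
row 7 has {delta,epsilon,zeta,eta}; column 7 has {alpha,beta,delta,epsilon,zeta} — only gamma is left for (r7,c7).
row 1 has {beta,gamma,delta,epsilon,zeta}; column 5 has {gamma,epsilon,zeta,eta} — only alpha is left for (r1,c5).
row 3 has {alpha,beta,delta,epsilon,zeta}; column 2 has {beta,delta,epsilon,zeta,eta} — only gamma is left for (r3,c2).
row 3 has {alpha,beta,gamma,delta,epsilon,zeta}; column 7 has {alpha,beta,gamma,delta,epsilon,zeta} — only eta is left for (r3,c7).
row 4 has {alpha,beta,gamma,epsilon,zeta,eta}; column 5 has {alpha,gamma,epsilon,zeta,eta} — only delta is left for (r4,c5).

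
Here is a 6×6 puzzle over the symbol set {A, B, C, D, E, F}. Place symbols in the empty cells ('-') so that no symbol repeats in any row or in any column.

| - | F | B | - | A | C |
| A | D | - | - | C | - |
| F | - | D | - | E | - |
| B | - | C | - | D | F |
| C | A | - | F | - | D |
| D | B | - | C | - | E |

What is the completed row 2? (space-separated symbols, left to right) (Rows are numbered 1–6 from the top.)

A D F E C B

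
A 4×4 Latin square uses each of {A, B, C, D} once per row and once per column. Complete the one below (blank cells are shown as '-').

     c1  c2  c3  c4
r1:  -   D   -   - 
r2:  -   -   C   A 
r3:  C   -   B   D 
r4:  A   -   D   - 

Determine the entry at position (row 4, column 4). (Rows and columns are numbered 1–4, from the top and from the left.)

(r1,c1): row 1 has {D}; column 1 has {A,C}, so it must be B.
(r1,c3): row 1 has {B,D}; column 3 has {B,C,D}, so it must be A.
(r1,c4): row 1 has {A,B,D}; column 4 has {A,D}, so it must be C.
(r2,c1): row 2 has {A,C}; column 1 has {A,B,C}, so it must be D.
(r2,c2): row 2 has {A,C,D}; column 2 has {D}, so it must be B.
(r3,c2): row 3 has {B,C,D}; column 2 has {B,D}, so it must be A.
(r4,c2): row 4 has {A,D}; column 2 has {A,B,D}, so it must be C.
(r4,c4): row 4 has {A,C,D}; column 4 has {A,C,D}, so it must be B.

B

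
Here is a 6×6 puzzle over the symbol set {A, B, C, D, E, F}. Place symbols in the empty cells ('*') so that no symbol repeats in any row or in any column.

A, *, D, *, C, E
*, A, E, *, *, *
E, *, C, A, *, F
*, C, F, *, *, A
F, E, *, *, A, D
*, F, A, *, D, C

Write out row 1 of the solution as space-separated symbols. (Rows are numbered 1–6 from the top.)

A B D F C E

(r1,c2): row 1 has {A,C,D,E}; column 2 has {A,C,E,F}, so it must be B.
(r1,c4): row 1 has {A,B,C,D,E}; column 4 has {A}, so it must be F.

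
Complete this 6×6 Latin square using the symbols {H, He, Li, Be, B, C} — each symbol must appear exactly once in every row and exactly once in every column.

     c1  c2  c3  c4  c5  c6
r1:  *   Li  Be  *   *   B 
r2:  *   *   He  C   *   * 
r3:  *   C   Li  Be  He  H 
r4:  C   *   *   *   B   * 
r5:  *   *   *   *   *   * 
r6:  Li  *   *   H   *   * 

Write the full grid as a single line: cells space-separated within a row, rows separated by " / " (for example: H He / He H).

H Li Be He C B / Be B He C H Li / B C Li Be He H / C Be H Li B He / He H C B Li Be / Li He B H Be C

row 1 has {Li,Be,B}; column 4 has {H,Be,C} — only He is left for (r1,c4).
row 3 has {H,He,Li,Be,C}; column 1 has {Li,C} — only B is left for (r3,c1).
row 4 has {B,C}; column 3 has {He,Li,Be} — only H is left for (r4,c3).
row 4 has {H,B,C}; column 4 has {H,He,Be,C} — only Li is left for (r4,c4).
row 5 is empty so far; column 4 has {H,He,Li,Be,C} — only B is left for (r5,c4).
row 1 has {He,Li,Be,B}; column 1 has {Li,B,C} — only H is left for (r1,c1).
row 1 has {H,He,Li,Be,B}; column 5 has {He,B} — only C is left for (r1,c5).
row 2 has {He,C}; column 1 has {H,Li,B,C} — only Be is left for (r2,c1).
row 2 has {He,Be,C}; column 6 has {H,B} — only Li is left for (r2,c6).
row 5 has {B}; column 1 has {H,Li,Be,B,C} — only He is left for (r5,c1).
row 5 has {He,B}; column 3 has {H,He,Li,Be} — only C is left for (r5,c3).
row 5 has {He,B,C}; column 6 has {H,Li,B} — only Be is left for (r5,c6).
row 6 has {H,Li}; column 3 has {H,He,Li,Be,C} — only B is left for (r6,c3).
row 6 has {H,Li,B}; column 5 has {He,B,C} — only Be is left for (r6,c5).
row 2 has {He,Li,Be,C}; column 5 has {He,Be,B,C} — only H is left for (r2,c5).
row 4 has {H,Li,B,C}; column 6 has {H,Li,Be,B} — only He is left for (r4,c6).
row 5 has {He,Be,B,C}; column 2 has {Li,C} — only H is left for (r5,c2).
row 5 has {H,He,Be,B,C}; column 5 has {H,He,Be,B,C} — only Li is left for (r5,c5).
row 6 has {H,Li,Be,B}; column 2 has {H,Li,C} — only He is left for (r6,c2).
row 6 has {H,He,Li,Be,B}; column 6 has {H,He,Li,Be,B} — only C is left for (r6,c6).
row 2 has {H,He,Li,Be,C}; column 2 has {H,He,Li,C} — only B is left for (r2,c2).
row 4 has {H,He,Li,B,C}; column 2 has {H,He,Li,B,C} — only Be is left for (r4,c2).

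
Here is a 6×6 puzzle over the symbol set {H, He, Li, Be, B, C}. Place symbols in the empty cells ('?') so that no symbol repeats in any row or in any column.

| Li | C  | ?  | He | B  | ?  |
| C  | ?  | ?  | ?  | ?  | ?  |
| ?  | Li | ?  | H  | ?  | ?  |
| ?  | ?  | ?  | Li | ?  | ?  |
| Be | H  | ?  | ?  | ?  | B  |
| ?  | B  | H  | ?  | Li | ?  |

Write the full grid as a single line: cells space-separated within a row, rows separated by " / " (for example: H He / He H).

(r1,c3) = Be
(r1,c6) = H
(r5,c4) = C
(r5,c5) = He
(r6,c1) = He
(r6,c4) = Be
(r6,c6) = C
(r2,c4) = B
(r3,c1) = B
(r4,c1) = H
(r5,c3) = Li
(r2,c3) = He
(r3,c3) = C
(r3,c5) = Be
(r3,c6) = He
(r4,c3) = B
(r4,c5) = C
(r4,c6) = Be
(r2,c2) = Be
(r2,c5) = H
(r2,c6) = Li
(r4,c2) = He

Li C Be He B H / C Be He B H Li / B Li C H Be He / H He B Li C Be / Be H Li C He B / He B H Be Li C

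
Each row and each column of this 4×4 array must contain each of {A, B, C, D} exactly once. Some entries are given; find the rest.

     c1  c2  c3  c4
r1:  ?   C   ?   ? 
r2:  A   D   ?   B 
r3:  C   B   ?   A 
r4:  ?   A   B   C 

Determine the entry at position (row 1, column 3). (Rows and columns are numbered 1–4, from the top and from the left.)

row 1 has {C}; column 4 has {A,B,C} — only D is left for (r1,c4).
row 2 has {A,B,D}; column 3 has {B} — only C is left for (r2,c3).
row 3 has {A,B,C}; column 3 has {B,C} — only D is left for (r3,c3).
row 4 has {A,B,C}; column 1 has {A,C} — only D is left for (r4,c1).
row 1 has {C,D}; column 1 has {A,C,D} — only B is left for (r1,c1).
row 1 has {B,C,D}; column 3 has {B,C,D} — only A is left for (r1,c3).

A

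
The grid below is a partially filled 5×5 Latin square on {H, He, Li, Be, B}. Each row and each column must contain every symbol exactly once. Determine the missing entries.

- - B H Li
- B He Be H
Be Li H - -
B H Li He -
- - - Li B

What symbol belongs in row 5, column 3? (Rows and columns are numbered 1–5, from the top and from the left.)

Be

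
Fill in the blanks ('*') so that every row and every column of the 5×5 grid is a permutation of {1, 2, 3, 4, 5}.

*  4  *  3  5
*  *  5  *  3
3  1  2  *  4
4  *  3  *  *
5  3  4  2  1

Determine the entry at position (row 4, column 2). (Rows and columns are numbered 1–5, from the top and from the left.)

5

row 1 has {3,4,5}; column 3 has {2,3,4,5} — only 1 is left for (r1,c3).
row 2 has {3,5}; column 2 has {1,3,4} — only 2 is left for (r2,c2).
row 3 has {1,2,3,4}; column 4 has {2,3} — only 5 is left for (r3,c4).
row 4 has {3,4}; column 2 has {1,2,3,4} — only 5 is left for (r4,c2).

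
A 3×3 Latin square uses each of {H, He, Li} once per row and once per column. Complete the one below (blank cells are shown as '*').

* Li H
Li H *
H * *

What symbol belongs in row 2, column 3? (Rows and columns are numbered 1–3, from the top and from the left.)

row 1 has {H,Li}; column 1 has {H,Li} — only He is left for (r1,c1).
row 2 has {H,Li}; column 3 has {H} — only He is left for (r2,c3).

He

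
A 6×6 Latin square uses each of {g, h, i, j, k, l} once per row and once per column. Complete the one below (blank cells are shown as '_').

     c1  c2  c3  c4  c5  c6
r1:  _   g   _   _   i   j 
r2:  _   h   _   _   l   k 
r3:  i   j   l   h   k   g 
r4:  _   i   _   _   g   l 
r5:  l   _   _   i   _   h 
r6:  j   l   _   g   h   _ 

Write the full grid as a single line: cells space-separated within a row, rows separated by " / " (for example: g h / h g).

k g h l i j / g h i j l k / i j l h k g / h i j k g l / l k g i j h / j l k g h i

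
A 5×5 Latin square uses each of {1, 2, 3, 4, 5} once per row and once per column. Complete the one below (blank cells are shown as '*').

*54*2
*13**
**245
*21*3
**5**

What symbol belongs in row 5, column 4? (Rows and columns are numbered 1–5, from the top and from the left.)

3

(r2,c5) = 4
(r3,c2) = 3
(r4,c4) = 5
(r5,c2) = 4
(r5,c5) = 1
(r2,c4) = 2
(r3,c1) = 1
(r4,c1) = 4
(r5,c4) = 3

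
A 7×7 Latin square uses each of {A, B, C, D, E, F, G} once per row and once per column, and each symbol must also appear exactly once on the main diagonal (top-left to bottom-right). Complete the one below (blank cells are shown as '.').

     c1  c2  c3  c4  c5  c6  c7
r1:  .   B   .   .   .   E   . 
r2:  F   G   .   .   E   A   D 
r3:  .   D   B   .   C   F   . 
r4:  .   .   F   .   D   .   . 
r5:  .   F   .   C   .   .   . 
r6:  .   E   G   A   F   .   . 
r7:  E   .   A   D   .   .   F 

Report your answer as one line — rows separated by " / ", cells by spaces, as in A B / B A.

C B D F G E A / F G C B E A D / A D B G C F E / G A F E D C B / D F E C A B G / B E G A F D C / E C A D B G F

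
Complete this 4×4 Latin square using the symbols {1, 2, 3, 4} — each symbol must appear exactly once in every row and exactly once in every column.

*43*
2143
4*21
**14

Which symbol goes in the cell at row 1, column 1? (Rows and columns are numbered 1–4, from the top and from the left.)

(r1,c1) = 1

1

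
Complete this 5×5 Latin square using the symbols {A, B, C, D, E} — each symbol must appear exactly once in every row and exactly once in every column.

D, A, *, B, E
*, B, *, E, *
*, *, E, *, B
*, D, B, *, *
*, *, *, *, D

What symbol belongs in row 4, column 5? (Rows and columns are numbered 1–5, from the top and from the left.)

(r1,c3) = C
(r3,c2) = C
(r5,c2) = E
(r5,c3) = A
(r5,c4) = C
(r2,c3) = D
(r3,c1) = A
(r3,c4) = D
(r4,c4) = A
(r4,c5) = C

C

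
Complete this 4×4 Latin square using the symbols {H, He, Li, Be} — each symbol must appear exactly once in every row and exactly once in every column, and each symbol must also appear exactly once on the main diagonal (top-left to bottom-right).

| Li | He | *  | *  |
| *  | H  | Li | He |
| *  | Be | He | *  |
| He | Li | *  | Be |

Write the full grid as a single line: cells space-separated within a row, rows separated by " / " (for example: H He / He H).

(r1,c4) = H
(r2,c1) = Be
(r3,c1) = H
(r3,c4) = Li
(r4,c3) = H
(r1,c3) = Be

Li He Be H / Be H Li He / H Be He Li / He Li H Be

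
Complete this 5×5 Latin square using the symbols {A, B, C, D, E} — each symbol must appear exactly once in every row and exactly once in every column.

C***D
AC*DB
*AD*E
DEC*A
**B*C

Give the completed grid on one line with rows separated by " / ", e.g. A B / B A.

C B A E D / A C E D B / B A D C E / D E C B A / E D B A C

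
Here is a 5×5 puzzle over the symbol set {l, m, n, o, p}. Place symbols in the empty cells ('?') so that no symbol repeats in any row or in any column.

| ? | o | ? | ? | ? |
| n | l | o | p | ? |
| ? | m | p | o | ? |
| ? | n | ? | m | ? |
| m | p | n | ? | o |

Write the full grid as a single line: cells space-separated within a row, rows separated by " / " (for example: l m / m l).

(r2,c5) = m
(r3,c1) = l
(r3,c5) = n
(r4,c3) = l
(r4,c5) = p
(r5,c4) = l
(r1,c1) = p
(r1,c3) = m
(r1,c4) = n
(r1,c5) = l
(r4,c1) = o

p o m n l / n l o p m / l m p o n / o n l m p / m p n l o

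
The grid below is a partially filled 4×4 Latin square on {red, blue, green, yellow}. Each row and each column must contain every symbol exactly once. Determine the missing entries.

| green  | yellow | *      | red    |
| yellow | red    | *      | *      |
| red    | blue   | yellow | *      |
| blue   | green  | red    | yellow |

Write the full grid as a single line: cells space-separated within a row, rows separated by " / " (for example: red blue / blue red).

green yellow blue red / yellow red green blue / red blue yellow green / blue green red yellow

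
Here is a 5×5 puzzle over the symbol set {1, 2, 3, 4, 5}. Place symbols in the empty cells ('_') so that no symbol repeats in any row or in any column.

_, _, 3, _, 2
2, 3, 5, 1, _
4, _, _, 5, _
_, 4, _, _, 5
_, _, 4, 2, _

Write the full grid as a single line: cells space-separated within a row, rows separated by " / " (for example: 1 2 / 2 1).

(r1,c4) = 4
(r2,c5) = 4
(r4,c4) = 3
(r4,c1) = 1
(r4,c3) = 2
(r1,c1) = 5
(r1,c2) = 1
(r3,c2) = 2
(r3,c3) = 1
(r3,c5) = 3
(r5,c1) = 3
(r5,c2) = 5
(r5,c5) = 1

5 1 3 4 2 / 2 3 5 1 4 / 4 2 1 5 3 / 1 4 2 3 5 / 3 5 4 2 1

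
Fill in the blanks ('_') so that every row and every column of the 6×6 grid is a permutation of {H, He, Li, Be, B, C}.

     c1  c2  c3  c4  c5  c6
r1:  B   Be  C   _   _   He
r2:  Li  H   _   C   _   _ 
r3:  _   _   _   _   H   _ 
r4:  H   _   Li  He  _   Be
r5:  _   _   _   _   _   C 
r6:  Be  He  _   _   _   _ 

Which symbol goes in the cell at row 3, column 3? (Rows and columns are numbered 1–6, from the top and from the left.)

He

(r1,c5) = Li
(r2,c6) = B
(r3,c6) = Li
(r5,c1) = He
(r6,c6) = H
(r1,c4) = H
(r3,c1) = C
(r3,c2) = B
(r3,c4) = Be
(r4,c2) = C
(r4,c5) = B
(r5,c2) = Li
(r5,c4) = B
(r5,c5) = Be
(r6,c3) = B
(r6,c4) = Li
(r6,c5) = C
(r2,c5) = He
(r3,c3) = He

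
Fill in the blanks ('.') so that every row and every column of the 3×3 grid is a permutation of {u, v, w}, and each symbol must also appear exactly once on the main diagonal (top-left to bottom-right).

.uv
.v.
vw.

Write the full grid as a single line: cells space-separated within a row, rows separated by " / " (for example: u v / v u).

w u v / u v w / v w u

Cell (r1,c1): row 1 has {u,v}; column 1 has {v}; the diagonal has {v} → w.
Cell (r2,c1): row 2 has {v}; column 1 has {v,w} → u.
Cell (r2,c3): row 2 has {u,v}; column 3 has {v} → w.
Cell (r3,c3): row 3 has {v,w}; column 3 has {v,w}; the diagonal has {v,w} → u.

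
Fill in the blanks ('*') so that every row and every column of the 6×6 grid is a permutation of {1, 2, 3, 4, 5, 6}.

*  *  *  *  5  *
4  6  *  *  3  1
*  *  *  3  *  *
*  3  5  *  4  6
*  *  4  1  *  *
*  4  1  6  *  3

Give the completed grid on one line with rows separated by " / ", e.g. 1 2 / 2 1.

(r2,c3) = 2
(r2,c4) = 5
(r3,c3) = 6
(r4,c4) = 2
(r6,c5) = 2
(r1,c3) = 3
(r1,c4) = 4
(r1,c6) = 2
(r3,c5) = 1
(r4,c1) = 1
(r5,c5) = 6
(r5,c6) = 5
(r6,c1) = 5
(r1,c1) = 6
(r1,c2) = 1
(r3,c1) = 2
(r3,c2) = 5
(r3,c6) = 4
(r5,c1) = 3
(r5,c2) = 2

6 1 3 4 5 2 / 4 6 2 5 3 1 / 2 5 6 3 1 4 / 1 3 5 2 4 6 / 3 2 4 1 6 5 / 5 4 1 6 2 3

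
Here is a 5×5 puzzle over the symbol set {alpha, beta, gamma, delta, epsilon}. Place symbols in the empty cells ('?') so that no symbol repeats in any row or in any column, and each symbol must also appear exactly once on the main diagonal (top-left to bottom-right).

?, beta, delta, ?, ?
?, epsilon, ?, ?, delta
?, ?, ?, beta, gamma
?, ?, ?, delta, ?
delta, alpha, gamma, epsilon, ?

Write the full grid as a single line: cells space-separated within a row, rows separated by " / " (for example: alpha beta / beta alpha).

(r3,c2) = delta
(r3,c3) = alpha
(r4,c2) = gamma
(r5,c5) = beta
(r1,c1) = gamma
(r1,c4) = alpha
(r1,c5) = epsilon
(r2,c3) = beta
(r2,c4) = gamma
(r3,c1) = epsilon
(r4,c3) = epsilon
(r4,c5) = alpha
(r2,c1) = alpha
(r4,c1) = beta

gamma beta delta alpha epsilon / alpha epsilon beta gamma delta / epsilon delta alpha beta gamma / beta gamma epsilon delta alpha / delta alpha gamma epsilon beta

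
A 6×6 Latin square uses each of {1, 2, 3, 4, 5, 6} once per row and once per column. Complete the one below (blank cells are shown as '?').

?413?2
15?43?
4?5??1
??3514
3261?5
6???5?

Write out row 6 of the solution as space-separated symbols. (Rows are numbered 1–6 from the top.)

6 1 4 2 5 3

At row 1, column 1: row 1 has {1,2,3,4}; column 1 has {1,3,4,6}; that leaves 5.
At row 1, column 5: row 1 has {1,2,3,4,5}; column 5 has {1,3,5}; that leaves 6.
At row 2, column 3: row 2 has {1,3,4,5}; column 3 has {1,3,5,6}; that leaves 2.
At row 2, column 6: row 2 has {1,2,3,4,5}; column 6 has {1,2,4,5}; that leaves 6.
At row 3, column 5: row 3 has {1,4,5}; column 5 has {1,3,5,6}; that leaves 2.
At row 4, column 1: row 4 has {1,3,4,5}; column 1 has {1,3,4,5,6}; that leaves 2.
At row 4, column 2: row 4 has {1,2,3,4,5}; column 2 has {2,4,5}; that leaves 6.
At row 5, column 5: row 5 has {1,2,3,5,6}; column 5 has {1,2,3,5,6}; that leaves 4.
At row 6, column 3: row 6 has {5,6}; column 3 has {1,2,3,5,6}; that leaves 4.
At row 6, column 4: row 6 has {4,5,6}; column 4 has {1,3,4,5}; that leaves 2.
At row 6, column 6: row 6 has {2,4,5,6}; column 6 has {1,2,4,5,6}; that leaves 3.
At row 3, column 2: row 3 has {1,2,4,5}; column 2 has {2,4,5,6}; that leaves 3.
At row 3, column 4: row 3 has {1,2,3,4,5}; column 4 has {1,2,3,4,5}; that leaves 6.
At row 6, column 2: row 6 has {2,3,4,5,6}; column 2 has {2,3,4,5,6}; that leaves 1.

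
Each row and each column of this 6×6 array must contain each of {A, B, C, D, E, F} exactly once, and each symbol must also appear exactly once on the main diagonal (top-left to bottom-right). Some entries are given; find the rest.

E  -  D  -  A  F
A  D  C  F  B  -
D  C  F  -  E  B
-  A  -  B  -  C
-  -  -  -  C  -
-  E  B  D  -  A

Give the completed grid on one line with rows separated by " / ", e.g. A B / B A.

(r1,c2) = B
(r1,c4) = C
(r2,c6) = E
(r3,c4) = A
(r4,c1) = F
(r4,c3) = E
(r4,c5) = D
(r5,c1) = B
(r5,c2) = F
(r5,c3) = A
(r5,c4) = E
(r5,c6) = D
(r6,c1) = C
(r6,c5) = F

E B D C A F / A D C F B E / D C F A E B / F A E B D C / B F A E C D / C E B D F A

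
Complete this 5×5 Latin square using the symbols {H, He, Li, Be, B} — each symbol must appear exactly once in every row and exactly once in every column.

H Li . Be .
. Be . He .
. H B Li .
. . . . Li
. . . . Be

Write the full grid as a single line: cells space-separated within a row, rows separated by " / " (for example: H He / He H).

H Li He Be B / B Be Li He H / Be H B Li He / He B Be H Li / Li He H B Be

(r1,c3) = He
(r1,c5) = B
(r2,c5) = H
(r3,c5) = He
(r2,c3) = Li
(r3,c1) = Be
(r5,c3) = H
(r5,c4) = B
(r2,c1) = B
(r4,c1) = He
(r4,c2) = B
(r4,c3) = Be
(r4,c4) = H
(r5,c1) = Li
(r5,c2) = He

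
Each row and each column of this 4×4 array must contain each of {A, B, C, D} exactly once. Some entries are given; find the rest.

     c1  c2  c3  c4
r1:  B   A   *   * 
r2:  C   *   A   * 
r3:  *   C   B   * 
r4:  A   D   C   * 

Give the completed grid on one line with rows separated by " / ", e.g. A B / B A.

B A D C / C B A D / D C B A / A D C B

(r1,c3): row 1 has {A,B}; column 3 has {A,B,C}, so it must be D.
(r1,c4): row 1 has {A,B,D}; column 4 is empty so far, so it must be C.
(r2,c2): row 2 has {A,C}; column 2 has {A,C,D}, so it must be B.
(r2,c4): row 2 has {A,B,C}; column 4 has {C}, so it must be D.
(r3,c1): row 3 has {B,C}; column 1 has {A,B,C}, so it must be D.
(r3,c4): row 3 has {B,C,D}; column 4 has {C,D}, so it must be A.
(r4,c4): row 4 has {A,C,D}; column 4 has {A,C,D}, so it must be B.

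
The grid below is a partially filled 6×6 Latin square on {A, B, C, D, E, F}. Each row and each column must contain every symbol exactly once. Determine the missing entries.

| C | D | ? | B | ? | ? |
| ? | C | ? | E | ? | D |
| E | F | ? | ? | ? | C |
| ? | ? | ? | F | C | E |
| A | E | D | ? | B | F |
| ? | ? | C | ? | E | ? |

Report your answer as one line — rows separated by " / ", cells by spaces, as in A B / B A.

C D E B F A / B C F E A D / E F B A D C / D B A F C E / A E D C B F / F A C D E B

(r1,c6) = A
(r5,c4) = C
(r6,c6) = B
(r1,c5) = F
(r2,c5) = A
(r3,c5) = D
(r6,c2) = A
(r6,c4) = D
(r1,c3) = E
(r3,c4) = A
(r4,c2) = B
(r4,c3) = A
(r6,c1) = F
(r2,c1) = B
(r2,c3) = F
(r3,c3) = B
(r4,c1) = D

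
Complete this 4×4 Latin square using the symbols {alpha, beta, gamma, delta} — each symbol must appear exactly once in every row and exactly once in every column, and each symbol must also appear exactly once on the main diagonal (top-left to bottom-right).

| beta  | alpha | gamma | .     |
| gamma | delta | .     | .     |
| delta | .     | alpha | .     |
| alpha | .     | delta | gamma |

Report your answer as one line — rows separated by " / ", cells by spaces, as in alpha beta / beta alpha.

(r1,c4) = delta
(r2,c3) = beta
(r2,c4) = alpha
(r3,c4) = beta
(r4,c2) = beta
(r3,c2) = gamma

beta alpha gamma delta / gamma delta beta alpha / delta gamma alpha beta / alpha beta delta gamma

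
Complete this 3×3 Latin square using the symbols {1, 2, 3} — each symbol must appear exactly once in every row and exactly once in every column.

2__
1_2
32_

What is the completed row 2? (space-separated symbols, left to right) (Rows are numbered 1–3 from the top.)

row 2 has {1,2}; column 2 has {2} — only 3 is left for (r2,c2).

1 3 2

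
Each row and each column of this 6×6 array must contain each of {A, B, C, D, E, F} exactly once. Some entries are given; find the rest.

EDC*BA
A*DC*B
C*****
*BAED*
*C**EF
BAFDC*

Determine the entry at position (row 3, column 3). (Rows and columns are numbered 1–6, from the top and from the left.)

(r1,c4): row 1 has {A,B,C,D,E}; column 4 has {C,D,E}, so it must be F.
(r2,c5): row 2 has {A,B,C,D}; column 5 has {B,C,D,E}, so it must be F.
(r3,c5): row 3 has {C}; column 5 has {B,C,D,E,F}, so it must be A.
(r4,c1): row 4 has {A,B,D,E}; column 1 has {A,B,C,E}, so it must be F.
(r4,c6): row 4 has {A,B,D,E,F}; column 6 has {A,B,F}, so it must be C.
(r5,c1): row 5 has {C,E,F}; column 1 has {A,B,C,E,F}, so it must be D.
(r5,c3): row 5 has {C,D,E,F}; column 3 has {A,C,D,F}, so it must be B.
(r5,c4): row 5 has {B,C,D,E,F}; column 4 has {C,D,E,F}, so it must be A.
(r6,c6): row 6 has {A,B,C,D,F}; column 6 has {A,B,C,F}, so it must be E.
(r2,c2): row 2 has {A,B,C,D,F}; column 2 has {A,B,C,D}, so it must be E.
(r3,c2): row 3 has {A,C}; column 2 has {A,B,C,D,E}, so it must be F.
(r3,c3): row 3 has {A,C,F}; column 3 has {A,B,C,D,F}, so it must be E.

E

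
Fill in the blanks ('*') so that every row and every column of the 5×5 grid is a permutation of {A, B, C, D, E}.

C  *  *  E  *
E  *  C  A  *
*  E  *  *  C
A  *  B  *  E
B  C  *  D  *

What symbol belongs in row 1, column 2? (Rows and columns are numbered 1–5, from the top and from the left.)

A

Cell (r3,c1): row 3 has {C,E}; column 1 has {A,B,C,E} → D.
Cell (r3,c3): row 3 has {C,D,E}; column 3 has {B,C} → A.
Cell (r3,c4): row 3 has {A,C,D,E}; column 4 has {A,D,E} → B.
Cell (r4,c2): row 4 has {A,B,E}; column 2 has {C,E} → D.
Cell (r4,c4): row 4 has {A,B,D,E}; column 4 has {A,B,D,E} → C.
Cell (r5,c3): row 5 has {B,C,D}; column 3 has {A,B,C} → E.
Cell (r5,c5): row 5 has {B,C,D,E}; column 5 has {C,E} → A.
Cell (r1,c3): row 1 has {C,E}; column 3 has {A,B,C,E} → D.
Cell (r1,c5): row 1 has {C,D,E}; column 5 has {A,C,E} → B.
Cell (r2,c2): row 2 has {A,C,E}; column 2 has {C,D,E} → B.
Cell (r2,c5): row 2 has {A,B,C,E}; column 5 has {A,B,C,E} → D.
Cell (r1,c2): row 1 has {B,C,D,E}; column 2 has {B,C,D,E} → A.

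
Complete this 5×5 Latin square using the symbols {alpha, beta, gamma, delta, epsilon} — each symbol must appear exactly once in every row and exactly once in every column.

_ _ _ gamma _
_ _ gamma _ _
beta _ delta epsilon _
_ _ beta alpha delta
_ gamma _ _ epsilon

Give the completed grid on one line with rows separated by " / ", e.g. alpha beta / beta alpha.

alpha delta epsilon gamma beta / epsilon beta gamma delta alpha / beta alpha delta epsilon gamma / gamma epsilon beta alpha delta / delta gamma alpha beta epsilon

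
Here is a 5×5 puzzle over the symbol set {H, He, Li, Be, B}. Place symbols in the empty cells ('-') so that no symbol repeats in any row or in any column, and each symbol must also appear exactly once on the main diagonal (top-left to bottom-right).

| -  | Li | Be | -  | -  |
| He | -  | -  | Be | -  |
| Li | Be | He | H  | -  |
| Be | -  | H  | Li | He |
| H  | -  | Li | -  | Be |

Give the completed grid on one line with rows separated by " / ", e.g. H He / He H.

(r1,c1): row 1 has {Li,Be}; column 1 has {H,He,Li,Be}; the diagonal has {He,Li,Be}, so it must be B.
(r1,c4): row 1 has {Li,Be,B}; column 4 has {H,Li,Be}, so it must be He.
(r1,c5): row 1 has {He,Li,Be,B}; column 5 has {He,Be}, so it must be H.
(r2,c2): row 2 has {He,Be}; column 2 has {Li,Be}; the diagonal has {He,Li,Be,B}, so it must be H.
(r2,c3): row 2 has {H,He,Be}; column 3 has {H,He,Li,Be}, so it must be B.
(r2,c5): row 2 has {H,He,Be,B}; column 5 has {H,He,Be}, so it must be Li.
(r3,c5): row 3 has {H,He,Li,Be}; column 5 has {H,He,Li,Be}, so it must be B.
(r4,c2): row 4 has {H,He,Li,Be}; column 2 has {H,Li,Be}, so it must be B.
(r5,c2): row 5 has {H,Li,Be}; column 2 has {H,Li,Be,B}, so it must be He.
(r5,c4): row 5 has {H,He,Li,Be}; column 4 has {H,He,Li,Be}, so it must be B.

B Li Be He H / He H B Be Li / Li Be He H B / Be B H Li He / H He Li B Be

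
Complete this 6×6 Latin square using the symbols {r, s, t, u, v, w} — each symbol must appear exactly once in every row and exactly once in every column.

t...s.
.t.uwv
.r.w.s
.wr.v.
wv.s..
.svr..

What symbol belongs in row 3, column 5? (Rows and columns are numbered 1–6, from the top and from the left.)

u

(r1,c2) = u
(r1,c3) = w
(r1,c4) = v
(r1,c6) = r
(r2,c3) = s
(r4,c4) = t
(r4,c6) = u
(r5,c6) = t
(r6,c1) = u
(r6,c5) = t
(r6,c6) = w
(r2,c1) = r
(r3,c1) = v
(r3,c5) = u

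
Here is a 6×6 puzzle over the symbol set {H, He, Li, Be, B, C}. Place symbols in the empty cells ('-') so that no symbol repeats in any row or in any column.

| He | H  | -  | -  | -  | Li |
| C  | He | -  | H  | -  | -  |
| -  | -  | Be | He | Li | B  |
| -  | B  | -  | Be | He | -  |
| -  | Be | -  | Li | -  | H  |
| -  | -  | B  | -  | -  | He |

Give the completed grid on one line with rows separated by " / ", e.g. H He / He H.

He H C B Be Li / C He Li H B Be / H C Be He Li B / Li B H Be He C / B Be He Li C H / Be Li B C H He

Cell (r1,c3): row 1 has {H,He,Li}; column 3 has {Be,B} → C.
Cell (r1,c4): row 1 has {H,He,Li,C}; column 4 has {H,He,Li,Be} → B.
Cell (r1,c5): row 1 has {H,He,Li,B,C}; column 5 has {He,Li} → Be.
Cell (r2,c3): row 2 has {H,He,C}; column 3 has {Be,B,C} → Li.
Cell (r2,c5): row 2 has {H,He,Li,C}; column 5 has {He,Li,Be} → B.
Cell (r2,c6): row 2 has {H,He,Li,B,C}; column 6 has {H,He,Li,B} → Be.
Cell (r3,c1): row 3 has {He,Li,Be,B}; column 1 has {He,C} → H.
Cell (r3,c2): row 3 has {H,He,Li,Be,B}; column 2 has {H,He,Be,B} → C.
Cell (r4,c1): row 4 has {He,Be,B}; column 1 has {H,He,C} → Li.
Cell (r4,c3): row 4 has {He,Li,Be,B}; column 3 has {Li,Be,B,C} → H.
Cell (r4,c6): row 4 has {H,He,Li,Be,B}; column 6 has {H,He,Li,Be,B} → C.
Cell (r5,c1): row 5 has {H,Li,Be}; column 1 has {H,He,Li,C} → B.
Cell (r5,c3): row 5 has {H,Li,Be,B}; column 3 has {H,Li,Be,B,C} → He.
Cell (r5,c5): row 5 has {H,He,Li,Be,B}; column 5 has {He,Li,Be,B} → C.
Cell (r6,c1): row 6 has {He,B}; column 1 has {H,He,Li,B,C} → Be.
Cell (r6,c2): row 6 has {He,Be,B}; column 2 has {H,He,Be,B,C} → Li.
Cell (r6,c4): row 6 has {He,Li,Be,B}; column 4 has {H,He,Li,Be,B} → C.
Cell (r6,c5): row 6 has {He,Li,Be,B,C}; column 5 has {He,Li,Be,B,C} → H.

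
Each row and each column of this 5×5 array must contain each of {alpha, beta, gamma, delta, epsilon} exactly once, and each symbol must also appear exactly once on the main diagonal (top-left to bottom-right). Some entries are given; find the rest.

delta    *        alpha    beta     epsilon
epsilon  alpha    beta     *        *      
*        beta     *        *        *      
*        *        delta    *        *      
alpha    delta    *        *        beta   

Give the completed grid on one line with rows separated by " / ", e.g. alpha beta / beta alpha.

delta gamma alpha beta epsilon / epsilon alpha beta delta gamma / gamma beta epsilon alpha delta / beta epsilon delta gamma alpha / alpha delta gamma epsilon beta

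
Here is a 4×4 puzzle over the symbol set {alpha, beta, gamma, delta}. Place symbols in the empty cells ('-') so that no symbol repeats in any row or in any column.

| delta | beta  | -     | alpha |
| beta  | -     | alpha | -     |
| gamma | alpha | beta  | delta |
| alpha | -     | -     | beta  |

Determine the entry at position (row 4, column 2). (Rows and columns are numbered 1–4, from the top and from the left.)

gamma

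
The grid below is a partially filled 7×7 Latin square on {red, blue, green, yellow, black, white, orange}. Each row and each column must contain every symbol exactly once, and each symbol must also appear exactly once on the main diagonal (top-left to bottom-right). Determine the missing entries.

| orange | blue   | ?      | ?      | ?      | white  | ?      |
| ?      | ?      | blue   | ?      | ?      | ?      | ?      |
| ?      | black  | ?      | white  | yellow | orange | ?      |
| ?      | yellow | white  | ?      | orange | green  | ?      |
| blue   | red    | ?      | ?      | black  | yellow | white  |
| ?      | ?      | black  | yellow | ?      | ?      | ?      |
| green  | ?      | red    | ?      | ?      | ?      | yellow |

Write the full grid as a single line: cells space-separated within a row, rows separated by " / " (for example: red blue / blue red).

orange blue yellow red green white black / yellow white blue orange red black green / red black green white yellow orange blue / black yellow white blue orange green red / blue red orange green black yellow white / white green black yellow blue red orange / green orange red black white blue yellow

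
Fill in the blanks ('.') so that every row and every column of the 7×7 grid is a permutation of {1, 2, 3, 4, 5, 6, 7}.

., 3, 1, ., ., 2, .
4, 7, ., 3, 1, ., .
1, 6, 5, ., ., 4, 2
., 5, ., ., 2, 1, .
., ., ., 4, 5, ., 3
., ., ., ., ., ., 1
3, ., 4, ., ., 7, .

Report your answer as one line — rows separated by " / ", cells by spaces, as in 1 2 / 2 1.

6 3 1 5 4 2 7 / 4 7 2 3 1 5 6 / 1 6 5 7 3 4 2 / 7 5 3 6 2 1 4 / 2 1 7 4 5 6 3 / 5 4 6 2 7 3 1 / 3 2 4 1 6 7 5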